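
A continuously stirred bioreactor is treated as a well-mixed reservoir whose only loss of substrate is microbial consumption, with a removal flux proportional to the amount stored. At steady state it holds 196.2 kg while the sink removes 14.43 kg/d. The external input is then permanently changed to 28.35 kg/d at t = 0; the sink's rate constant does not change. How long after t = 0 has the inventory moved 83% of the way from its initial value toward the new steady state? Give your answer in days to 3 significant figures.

24.1 d

τ = M₀/F₀ = 196.2/14.43 = 13.60 d.
The remaining gap fraction is e^(−t/τ); 83% covered ⇒ e^(−t/τ) = 0.170.
t = −τ ln(0.170) = 13.60 × 1.772 = 24.09 d.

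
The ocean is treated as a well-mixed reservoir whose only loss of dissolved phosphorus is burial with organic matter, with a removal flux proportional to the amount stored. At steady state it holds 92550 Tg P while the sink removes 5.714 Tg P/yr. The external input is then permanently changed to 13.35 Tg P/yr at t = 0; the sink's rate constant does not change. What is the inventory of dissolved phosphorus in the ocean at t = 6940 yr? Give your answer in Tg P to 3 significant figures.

τ = M₀/F₀ = 92550/5.714 = 16200 yr; rate constant k = 1/τ.
New steady state M_∞ = F₁/k = F₁·τ = 13.35 × 16200 = 216230 Tg P.
M(t) = M_∞ + (M₀ − M_∞)·e^(−t/τ); t/τ = 6940/16200 = 0.4285, so e^(−t/τ) = 0.6515.
M(t) = 216230 − 123700 × 0.6515 = 135650 Tg P.

136000 Tg P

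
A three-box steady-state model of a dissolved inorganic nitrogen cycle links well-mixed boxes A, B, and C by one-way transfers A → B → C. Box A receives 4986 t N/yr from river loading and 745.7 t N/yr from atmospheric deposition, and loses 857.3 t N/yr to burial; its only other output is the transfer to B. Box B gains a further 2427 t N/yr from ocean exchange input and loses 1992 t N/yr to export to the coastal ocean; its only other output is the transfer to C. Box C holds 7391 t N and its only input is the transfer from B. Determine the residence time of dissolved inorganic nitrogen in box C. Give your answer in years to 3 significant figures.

Box A: F(A→B) = (4986 + 745.7) − 857.3 = 4874.4 t N/yr.
Box B: F(B→C) = (4874.4 + 2427) − 1992 = 5309.4 t N/yr.
Box C throughput = its input = 5309.4 t N/yr; τ = 7391 / 5309.4 = 1.392 yr.

1.39 yr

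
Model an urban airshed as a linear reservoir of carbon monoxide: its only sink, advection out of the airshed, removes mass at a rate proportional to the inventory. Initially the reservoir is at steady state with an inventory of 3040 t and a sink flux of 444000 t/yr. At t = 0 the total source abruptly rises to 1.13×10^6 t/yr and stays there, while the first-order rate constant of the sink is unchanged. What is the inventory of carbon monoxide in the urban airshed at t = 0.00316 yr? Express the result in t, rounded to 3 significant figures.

4780 t

τ = M₀/F₀ = 3040/444000 = 0.006847 yr; rate constant k = 1/τ.
New steady state M_∞ = F₁/k = F₁·τ = 1.13×10^6 × 0.006847 = 7736.9 t.
M(t) = M_∞ + (M₀ − M_∞)·e^(−t/τ); t/τ = 0.00316/0.006847 = 0.4615, so e^(−t/τ) = 0.6303.
M(t) = 7736.9 − 4697 × 0.6303 = 4776.4 t.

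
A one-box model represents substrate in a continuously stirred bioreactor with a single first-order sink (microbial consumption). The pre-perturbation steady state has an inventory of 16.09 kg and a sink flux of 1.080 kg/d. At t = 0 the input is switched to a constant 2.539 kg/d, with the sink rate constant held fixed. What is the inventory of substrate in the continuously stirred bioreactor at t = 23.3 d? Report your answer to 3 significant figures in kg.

33.3 kg

The sink rate constant is k = F₀/M₀ = 1.080/16.09 = 0.06712 d⁻¹.
Solving dM/dt = F₁ − kM with M(0) = M₀ gives M(t) = F₁/k + (M₀ − F₁/k)·e^(−kt).
F₁/k = 2.539/0.06712 = 37.826 kg; kt = 0.06712 × 23.3 = 1.564, e^(−kt) = 0.2093.
M(23.3) = 37.826 + (16.09 − 37.826) × 0.2093 = 37.826 − 4.550 = 33.277 kg.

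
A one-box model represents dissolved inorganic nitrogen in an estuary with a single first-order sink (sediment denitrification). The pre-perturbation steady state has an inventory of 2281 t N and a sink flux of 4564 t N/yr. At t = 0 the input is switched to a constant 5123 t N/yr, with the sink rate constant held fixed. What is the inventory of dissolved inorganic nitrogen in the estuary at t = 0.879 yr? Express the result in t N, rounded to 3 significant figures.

τ = M₀/F₀ = 2281/4564 = 0.4998 yr; rate constant k = 1/τ.
New steady state M_∞ = F₁/k = F₁·τ = 5123 × 0.4998 = 2560.4 t N.
M(t) = M_∞ + (M₀ − M_∞)·e^(−t/τ); t/τ = 0.879/0.4998 = 1.759, so e^(−t/τ) = 0.1723.
M(t) = 2560.4 − 279.4 × 0.1723 = 2512.3 t N.

2510 t N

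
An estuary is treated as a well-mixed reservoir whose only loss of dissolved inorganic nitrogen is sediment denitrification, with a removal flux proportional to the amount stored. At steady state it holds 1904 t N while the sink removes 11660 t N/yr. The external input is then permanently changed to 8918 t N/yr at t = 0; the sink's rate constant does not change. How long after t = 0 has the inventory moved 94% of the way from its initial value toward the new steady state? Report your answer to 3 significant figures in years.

τ = M₀/F₀ = 1904/11660 = 0.1633 yr.
The remaining gap fraction is e^(−t/τ); 94% covered ⇒ e^(−t/τ) = 0.0600.
t = −τ ln(0.0600) = 0.1633 × 2.813 = 0.4594 yr.

0.459 yr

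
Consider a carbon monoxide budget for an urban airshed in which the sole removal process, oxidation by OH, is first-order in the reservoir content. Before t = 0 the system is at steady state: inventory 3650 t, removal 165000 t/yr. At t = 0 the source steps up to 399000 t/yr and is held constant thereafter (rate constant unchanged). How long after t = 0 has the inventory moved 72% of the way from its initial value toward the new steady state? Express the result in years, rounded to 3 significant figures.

τ = M₀/F₀ = 3650/165000 = 0.02212 yr.
The remaining gap fraction is e^(−t/τ); 72% covered ⇒ e^(−t/τ) = 0.280.
t = −τ ln(0.280) = 0.02212 × 1.273 = 0.02816 yr.

0.0282 yr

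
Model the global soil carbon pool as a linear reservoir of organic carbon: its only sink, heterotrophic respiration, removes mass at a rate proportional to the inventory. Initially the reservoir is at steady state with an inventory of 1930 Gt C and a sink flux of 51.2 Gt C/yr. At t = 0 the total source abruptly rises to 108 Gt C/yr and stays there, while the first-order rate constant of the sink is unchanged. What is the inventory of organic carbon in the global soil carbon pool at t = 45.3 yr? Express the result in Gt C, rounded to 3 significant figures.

τ = M₀/F₀ = 1930/51.2 = 37.70 yr; rate constant k = 1/τ.
New steady state M_∞ = F₁/k = F₁·τ = 108 × 37.70 = 4071.1 Gt C.
M(t) = M_∞ + (M₀ − M_∞)·e^(−t/τ); t/τ = 45.3/37.70 = 1.202, so e^(−t/τ) = 0.3007.
M(t) = 4071.1 − 2141 × 0.3007 = 3427.3 Gt C.

3430 Gt C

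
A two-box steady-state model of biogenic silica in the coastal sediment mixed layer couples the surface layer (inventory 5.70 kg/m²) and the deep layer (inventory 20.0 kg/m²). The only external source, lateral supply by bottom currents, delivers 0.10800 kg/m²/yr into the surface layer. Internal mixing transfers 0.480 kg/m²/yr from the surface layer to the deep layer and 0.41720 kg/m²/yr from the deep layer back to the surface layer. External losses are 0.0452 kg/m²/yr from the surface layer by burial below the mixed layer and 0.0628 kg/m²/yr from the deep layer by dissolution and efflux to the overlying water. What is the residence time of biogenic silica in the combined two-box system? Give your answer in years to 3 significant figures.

Treat the two boxes together as one reservoir: the mixing fluxes between them are internal recycling, so τ = ΣM / Σ(external losses).
M_total = 5.70 + 20.0 = 25.700 kg/m².
ΣF_external_out = 0.0452 + 0.0628 = 0.10800 kg/m²/yr.
τ = M_total / ΣF_ext = 25.700 / 0.10800 = 238.0 yr.

238 yr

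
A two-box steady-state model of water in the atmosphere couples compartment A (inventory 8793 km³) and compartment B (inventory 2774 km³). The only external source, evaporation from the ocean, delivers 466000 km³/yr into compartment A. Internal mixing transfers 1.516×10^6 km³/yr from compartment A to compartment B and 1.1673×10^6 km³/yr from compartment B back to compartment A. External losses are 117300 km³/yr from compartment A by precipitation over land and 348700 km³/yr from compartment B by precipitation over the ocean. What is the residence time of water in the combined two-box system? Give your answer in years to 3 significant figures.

Residence time in the combined system uses the total inventory and the total *external* removal — internal exchanges between the two boxes cancel.
M_total = 8793 + 2774 = 11567 km³.
ΣF_external_out = 117300 + 348700 = 466000 km³/yr.
τ = M_total / ΣF_ext = 11567 / 466000 = 0.02482 yr.

0.0248 yr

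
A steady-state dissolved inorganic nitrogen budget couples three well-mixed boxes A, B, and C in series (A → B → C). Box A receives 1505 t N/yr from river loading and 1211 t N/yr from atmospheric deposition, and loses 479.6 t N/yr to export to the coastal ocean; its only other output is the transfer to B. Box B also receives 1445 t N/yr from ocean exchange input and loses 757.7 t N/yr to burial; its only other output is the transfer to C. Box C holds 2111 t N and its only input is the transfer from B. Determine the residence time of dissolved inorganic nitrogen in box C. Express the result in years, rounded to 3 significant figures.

0.722 yr

Box A: F(A→B) = (1505 + 1211) − 479.6 = 2236.4 t N/yr.
Box B: F(B→C) = (2236.4 + 1445) − 757.7 = 2923.7 t N/yr.
Box C throughput = its input = 2923.7 t N/yr; τ = 2111 / 2923.7 = 0.7220 yr.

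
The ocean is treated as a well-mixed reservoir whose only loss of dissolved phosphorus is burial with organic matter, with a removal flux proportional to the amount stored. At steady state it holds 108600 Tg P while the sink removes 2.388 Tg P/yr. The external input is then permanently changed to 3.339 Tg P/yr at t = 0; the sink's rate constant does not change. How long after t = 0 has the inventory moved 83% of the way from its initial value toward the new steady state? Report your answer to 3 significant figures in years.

80600 yr

τ = M₀/F₀ = 108600/2.388 = 45480 yr.
The remaining gap fraction is e^(−t/τ); 83% covered ⇒ e^(−t/τ) = 0.170.
t = −τ ln(0.170) = 45480 × 1.772 = 80580 yr.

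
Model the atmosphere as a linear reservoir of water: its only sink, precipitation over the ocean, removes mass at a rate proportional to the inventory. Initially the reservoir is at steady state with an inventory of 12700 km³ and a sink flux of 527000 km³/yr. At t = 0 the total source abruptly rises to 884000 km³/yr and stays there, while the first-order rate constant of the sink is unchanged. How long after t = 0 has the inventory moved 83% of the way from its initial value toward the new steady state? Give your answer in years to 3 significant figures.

0.0427 yr

τ = M₀/F₀ = 12700/527000 = 0.02410 yr.
The remaining gap fraction is e^(−t/τ); 83% covered ⇒ e^(−t/τ) = 0.170.
t = −τ ln(0.170) = 0.02410 × 1.772 = 0.04270 yr.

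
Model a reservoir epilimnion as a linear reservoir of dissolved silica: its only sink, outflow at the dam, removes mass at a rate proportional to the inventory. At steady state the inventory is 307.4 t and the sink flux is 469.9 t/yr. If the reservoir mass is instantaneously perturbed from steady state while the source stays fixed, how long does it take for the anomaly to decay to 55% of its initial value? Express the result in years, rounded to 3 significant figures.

For a linear reservoir the anomaly decays as exp(−t/τ) with τ = M/F = 307.4/469.9 = 0.6542 yr.
exp(−t/τ) = 0.55 ⇒ t = −τ ln(0.55) = 0.6542 × 0.5978 = 0.3911 yr.

0.391 yr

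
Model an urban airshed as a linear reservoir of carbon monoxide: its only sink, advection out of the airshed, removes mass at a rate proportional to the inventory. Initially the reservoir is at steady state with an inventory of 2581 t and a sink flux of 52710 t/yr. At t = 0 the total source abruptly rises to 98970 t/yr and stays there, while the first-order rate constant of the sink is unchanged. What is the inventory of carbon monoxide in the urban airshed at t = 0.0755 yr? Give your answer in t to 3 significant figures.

τ = M₀/F₀ = 2581/52710 = 0.04897 yr; rate constant k = 1/τ.
New steady state M_∞ = F₁/k = F₁·τ = 98970 × 0.04897 = 4846.2 t.
M(t) = M_∞ + (M₀ − M_∞)·e^(−t/τ); t/τ = 0.0755/0.04897 = 1.542, so e^(−t/τ) = 0.2140.
M(t) = 4846.2 − 2265 × 0.2140 = 4361.5 t.

4360 t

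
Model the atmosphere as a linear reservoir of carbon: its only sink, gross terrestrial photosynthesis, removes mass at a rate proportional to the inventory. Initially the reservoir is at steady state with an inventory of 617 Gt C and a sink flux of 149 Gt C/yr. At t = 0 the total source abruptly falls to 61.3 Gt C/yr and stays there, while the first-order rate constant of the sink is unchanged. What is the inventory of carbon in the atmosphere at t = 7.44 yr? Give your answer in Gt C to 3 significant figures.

The sink rate constant is k = F₀/M₀ = 149/617 = 0.2415 yr⁻¹.
Solving dM/dt = F₁ − kM with M(0) = M₀ gives M(t) = F₁/k + (M₀ − F₁/k)·e^(−kt).
F₁/k = 61.3/0.2415 = 253.84 Gt C; kt = 0.2415 × 7.44 = 1.797, e^(−kt) = 0.1658.
M(7.44) = 253.84 + (617 − 253.84) × 0.1658 = 253.84 + 60.23 = 314.07 Gt C.

314 Gt C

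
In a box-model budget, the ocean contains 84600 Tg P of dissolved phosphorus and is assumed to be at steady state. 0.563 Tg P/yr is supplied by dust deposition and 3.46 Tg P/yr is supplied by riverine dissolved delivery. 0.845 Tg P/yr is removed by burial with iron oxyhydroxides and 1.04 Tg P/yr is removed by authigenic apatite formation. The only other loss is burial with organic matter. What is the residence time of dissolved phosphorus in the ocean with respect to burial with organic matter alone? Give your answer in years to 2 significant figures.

At steady state ΣF_in = ΣF_out.
ΣF_in = 0.563 + 3.46 = 4.0230 Tg P/yr.
Burial with organic matter flux = ΣF_in − (0.845 + 1.04) = 4.0230 − 1.885 = 2.138 Tg P/yr.
τ = M / F = 84600 / 2.138 = 39570 yr.

40000 yr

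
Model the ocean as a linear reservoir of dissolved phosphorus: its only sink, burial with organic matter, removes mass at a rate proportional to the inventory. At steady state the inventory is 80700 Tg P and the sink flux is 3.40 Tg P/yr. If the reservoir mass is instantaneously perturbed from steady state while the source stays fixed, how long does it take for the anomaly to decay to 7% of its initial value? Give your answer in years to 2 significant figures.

For a linear reservoir the anomaly decays as exp(−t/τ) with τ = M/F = 80700/3.40 = 23740 yr.
exp(−t/τ) = 0.07 ⇒ t = −τ ln(0.07) = 23740 × 2.659 = 63120 yr.

63000 yr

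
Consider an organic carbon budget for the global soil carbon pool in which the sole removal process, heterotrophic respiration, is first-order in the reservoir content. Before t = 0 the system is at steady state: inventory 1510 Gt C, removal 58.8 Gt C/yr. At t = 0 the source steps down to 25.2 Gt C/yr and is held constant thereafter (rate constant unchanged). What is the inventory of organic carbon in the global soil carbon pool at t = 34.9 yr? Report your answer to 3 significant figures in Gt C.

The sink rate constant is k = F₀/M₀ = 58.8/1510 = 0.03894 yr⁻¹.
Solving dM/dt = F₁ − kM with M(0) = M₀ gives M(t) = F₁/k + (M₀ − F₁/k)·e^(−kt).
F₁/k = 25.2/0.03894 = 647.14 Gt C; kt = 0.03894 × 34.9 = 1.359, e^(−kt) = 0.2569.
M(34.9) = 647.14 + (1510 − 647.14) × 0.2569 = 647.14 + 221.7 = 868.82 Gt C.

869 Gt C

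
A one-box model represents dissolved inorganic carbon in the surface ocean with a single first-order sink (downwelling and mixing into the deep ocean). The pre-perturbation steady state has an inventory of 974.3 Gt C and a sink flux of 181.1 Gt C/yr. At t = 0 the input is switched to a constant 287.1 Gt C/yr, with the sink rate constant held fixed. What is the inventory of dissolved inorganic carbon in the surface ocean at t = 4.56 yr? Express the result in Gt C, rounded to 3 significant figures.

1300 Gt C

τ = M₀/F₀ = 974.3/181.1 = 5.380 yr; rate constant k = 1/τ.
New steady state M_∞ = F₁/k = F₁·τ = 287.1 × 5.380 = 1544.6 Gt C.
M(t) = M_∞ + (M₀ − M_∞)·e^(−t/τ); t/τ = 4.56/5.380 = 0.8476, so e^(−t/τ) = 0.4284.
M(t) = 1544.6 − 570.3 × 0.4284 = 1300.2 Gt C.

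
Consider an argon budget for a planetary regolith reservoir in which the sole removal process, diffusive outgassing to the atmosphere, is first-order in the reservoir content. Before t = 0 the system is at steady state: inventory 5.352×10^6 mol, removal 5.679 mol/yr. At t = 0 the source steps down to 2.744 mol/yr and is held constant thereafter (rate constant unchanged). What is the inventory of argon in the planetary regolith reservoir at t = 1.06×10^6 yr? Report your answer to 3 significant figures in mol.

3.48×10^6 mol

The sink rate constant is k = F₀/M₀ = 5.679/5.352×10^6 = 1.061×10^-6 yr⁻¹.
Solving dM/dt = F₁ − kM with M(0) = M₀ gives M(t) = F₁/k + (M₀ − F₁/k)·e^(−kt).
F₁/k = 2.744/1.061×10^-6 = 2.5860×10^6 mol; kt = 1.061×10^-6 × 1.06×10^6 = 1.125, e^(−kt) = 0.3247.
M(1.06×10^6) = 2.5860×10^6 + (5.352×10^6 − 2.5860×10^6) × 0.3247 = 2.5860×10^6 + 898200 = 3.4842×10^6 mol.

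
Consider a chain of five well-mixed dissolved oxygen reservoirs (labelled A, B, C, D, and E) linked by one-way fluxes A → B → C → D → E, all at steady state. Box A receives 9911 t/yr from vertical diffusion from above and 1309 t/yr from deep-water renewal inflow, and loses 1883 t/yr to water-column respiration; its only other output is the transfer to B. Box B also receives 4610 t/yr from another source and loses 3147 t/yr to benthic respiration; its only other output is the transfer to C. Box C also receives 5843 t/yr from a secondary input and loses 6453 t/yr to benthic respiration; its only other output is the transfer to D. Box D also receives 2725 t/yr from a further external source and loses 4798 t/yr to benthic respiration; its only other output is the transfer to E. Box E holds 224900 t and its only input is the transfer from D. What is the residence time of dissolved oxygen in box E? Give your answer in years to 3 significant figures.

27.7 yr

Box A: F(A→B) = (9911 + 1309) − 1883 = 9337.0 t/yr.
Box B: F(B→C) = (9337.0 + 4610) − 3147 = 10800 t/yr.
Box C: F(C→D) = (10800 + 5843) − 6453 = 10190 t/yr.
Box D: F(D→E) = (10190 + 2725) − 4798 = 8117.0 t/yr.
Box E throughput = its input = 8117.0 t/yr; τ = 224900 / 8117.0 = 27.71 yr.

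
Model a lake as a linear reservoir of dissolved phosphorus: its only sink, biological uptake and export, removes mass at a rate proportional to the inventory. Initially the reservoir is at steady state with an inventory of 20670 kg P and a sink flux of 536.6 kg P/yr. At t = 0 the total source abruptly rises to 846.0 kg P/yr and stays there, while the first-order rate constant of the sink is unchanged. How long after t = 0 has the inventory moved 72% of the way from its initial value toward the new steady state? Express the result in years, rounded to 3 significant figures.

τ = M₀/F₀ = 20670/536.6 = 38.52 yr.
The remaining gap fraction is e^(−t/τ); 72% covered ⇒ e^(−t/τ) = 0.280.
t = −τ ln(0.280) = 38.52 × 1.273 = 49.04 yr.

49.0 yr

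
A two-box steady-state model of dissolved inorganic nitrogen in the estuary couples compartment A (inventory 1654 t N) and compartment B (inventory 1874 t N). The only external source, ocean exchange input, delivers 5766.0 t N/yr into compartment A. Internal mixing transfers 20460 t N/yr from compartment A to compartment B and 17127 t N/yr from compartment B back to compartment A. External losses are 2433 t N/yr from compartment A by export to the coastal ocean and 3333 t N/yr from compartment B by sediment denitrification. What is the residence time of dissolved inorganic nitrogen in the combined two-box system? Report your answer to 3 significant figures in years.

Residence time in the combined system uses the total inventory and the total *external* removal — internal exchanges between the two boxes cancel.
M_total = 1654 + 1874 = 3528.0 t N.
ΣF_external_out = 2433 + 3333 = 5766.0 t N/yr.
τ = M_total / ΣF_ext = 3528.0 / 5766.0 = 0.6119 yr.

0.612 yr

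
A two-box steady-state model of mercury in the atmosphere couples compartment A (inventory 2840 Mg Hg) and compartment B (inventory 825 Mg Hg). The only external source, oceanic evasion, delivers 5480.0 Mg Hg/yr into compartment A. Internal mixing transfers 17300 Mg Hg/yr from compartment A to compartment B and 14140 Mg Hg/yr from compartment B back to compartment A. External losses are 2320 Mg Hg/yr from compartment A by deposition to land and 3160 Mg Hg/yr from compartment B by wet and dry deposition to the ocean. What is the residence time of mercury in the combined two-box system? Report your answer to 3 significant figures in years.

Treat the two boxes together as one reservoir: the mixing fluxes between them are internal recycling, so τ = ΣM / Σ(external losses).
M_total = 2840 + 825 = 3665.0 Mg Hg.
ΣF_external_out = 2320 + 3160 = 5480.0 Mg Hg/yr.
τ = M_total / ΣF_ext = 3665.0 / 5480.0 = 0.6688 yr.

0.669 yr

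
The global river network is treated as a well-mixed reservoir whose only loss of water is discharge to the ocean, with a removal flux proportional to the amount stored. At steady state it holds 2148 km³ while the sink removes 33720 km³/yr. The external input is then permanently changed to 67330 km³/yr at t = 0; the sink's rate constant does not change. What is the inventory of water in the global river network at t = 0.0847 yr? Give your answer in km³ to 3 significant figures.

3720 km³

τ = M₀/F₀ = 2148/33720 = 0.06370 yr; rate constant k = 1/τ.
New steady state M_∞ = F₁/k = F₁·τ = 67330 × 0.06370 = 4289.0 km³.
M(t) = M_∞ + (M₀ − M_∞)·e^(−t/τ); t/τ = 0.0847/0.06370 = 1.330, so e^(−t/τ) = 0.2646.
M(t) = 4289.0 − 2141 × 0.2646 = 3722.5 km³.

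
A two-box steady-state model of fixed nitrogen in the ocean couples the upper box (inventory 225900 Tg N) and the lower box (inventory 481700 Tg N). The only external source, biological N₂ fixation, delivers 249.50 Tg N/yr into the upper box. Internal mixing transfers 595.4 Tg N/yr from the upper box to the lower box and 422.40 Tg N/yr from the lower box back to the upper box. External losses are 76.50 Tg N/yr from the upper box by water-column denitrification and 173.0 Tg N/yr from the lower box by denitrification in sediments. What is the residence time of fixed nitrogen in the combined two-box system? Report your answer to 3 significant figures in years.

For the system as a whole, the A↔B exchange is internal and contributes nothing to the throughput; only the external sinks remove mass.
M_total = 225900 + 481700 = 707600 Tg N.
ΣF_external_out = 76.50 + 173.0 = 249.50 Tg N/yr.
τ = M_total / ΣF_ext = 707600 / 249.50 = 2836 yr.

2840 yr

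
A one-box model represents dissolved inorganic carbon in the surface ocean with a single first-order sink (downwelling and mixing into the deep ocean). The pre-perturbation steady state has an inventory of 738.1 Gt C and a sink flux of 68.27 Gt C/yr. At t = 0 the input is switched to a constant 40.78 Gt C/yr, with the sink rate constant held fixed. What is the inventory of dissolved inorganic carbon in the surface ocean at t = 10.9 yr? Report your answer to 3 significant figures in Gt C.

The sink rate constant is k = F₀/M₀ = 68.27/738.1 = 0.09249 yr⁻¹.
Solving dM/dt = F₁ − kM with M(0) = M₀ gives M(t) = F₁/k + (M₀ − F₁/k)·e^(−kt).
F₁/k = 40.78/0.09249 = 440.89 Gt C; kt = 0.09249 × 10.9 = 1.008, e^(−kt) = 0.3649.
M(10.9) = 440.89 + (738.1 − 440.89) × 0.3649 = 440.89 + 108.4 = 549.34 Gt C.

549 Gt C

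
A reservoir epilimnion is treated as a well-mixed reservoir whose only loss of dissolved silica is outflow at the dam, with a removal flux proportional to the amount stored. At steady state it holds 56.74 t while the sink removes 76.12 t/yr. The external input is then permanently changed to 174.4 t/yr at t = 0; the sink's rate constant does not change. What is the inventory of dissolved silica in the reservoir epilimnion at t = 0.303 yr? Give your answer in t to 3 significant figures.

Residence time τ = M₀/F₀ = 0.7454 yr. The eventual steady state is M_∞ = M₀·(F₁/F₀) = 56.74 × 174.4/76.12 = 130.00 t.
The anomaly ΔM(t) = M(t) − M_∞ decays as ΔM₀·e^(−t/τ) with ΔM₀ = 56.74 − 130.00 = −73.26 t.
At t = 0.303 yr, e^(−t/τ) = e^(−0.4065) = 0.6660, so ΔM = −48.79 t and M = 130.00 − 48.79 = 81.209 t.

81.2 t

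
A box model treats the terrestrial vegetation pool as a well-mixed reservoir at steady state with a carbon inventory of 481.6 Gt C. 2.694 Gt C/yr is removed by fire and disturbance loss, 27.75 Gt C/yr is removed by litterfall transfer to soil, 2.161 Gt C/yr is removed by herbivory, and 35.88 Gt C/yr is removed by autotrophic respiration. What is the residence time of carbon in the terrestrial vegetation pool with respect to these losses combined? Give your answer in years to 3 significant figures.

Total removal = 2.694 + 27.75 + 2.161 + 35.88 = 68.485 Gt C/yr.
τ = M / ΣF_out = 481.6 / 68.485 = 7.032 yr.

7.03 yr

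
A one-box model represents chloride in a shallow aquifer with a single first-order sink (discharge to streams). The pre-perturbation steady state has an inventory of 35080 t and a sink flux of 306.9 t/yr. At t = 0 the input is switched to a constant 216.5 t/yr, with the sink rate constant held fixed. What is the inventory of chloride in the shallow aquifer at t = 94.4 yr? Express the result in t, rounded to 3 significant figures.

29300 t

The sink rate constant is k = F₀/M₀ = 306.9/35080 = 0.008749 yr⁻¹.
Solving dM/dt = F₁ − kM with M(0) = M₀ gives M(t) = F₁/k + (M₀ − F₁/k)·e^(−kt).
F₁/k = 216.5/0.008749 = 24747 t; kt = 0.008749 × 94.4 = 0.8259, e^(−kt) = 0.4379.
M(94.4) = 24747 + (35080 − 24747) × 0.4379 = 24747 + 4524 = 29271 t.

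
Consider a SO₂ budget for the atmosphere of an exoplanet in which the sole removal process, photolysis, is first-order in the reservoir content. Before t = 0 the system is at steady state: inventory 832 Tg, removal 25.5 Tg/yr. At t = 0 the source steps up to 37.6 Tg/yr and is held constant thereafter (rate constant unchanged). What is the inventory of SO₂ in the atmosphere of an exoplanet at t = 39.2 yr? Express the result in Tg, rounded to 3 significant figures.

1110 Tg

τ = M₀/F₀ = 832/25.5 = 32.63 yr; rate constant k = 1/τ.
New steady state M_∞ = F₁/k = F₁·τ = 37.6 × 32.63 = 1226.8 Tg.
M(t) = M_∞ + (M₀ − M_∞)·e^(−t/τ); t/τ = 39.2/32.63 = 1.201, so e^(−t/τ) = 0.3008.
M(t) = 1226.8 − 394.8 × 0.3008 = 1108.1 Tg.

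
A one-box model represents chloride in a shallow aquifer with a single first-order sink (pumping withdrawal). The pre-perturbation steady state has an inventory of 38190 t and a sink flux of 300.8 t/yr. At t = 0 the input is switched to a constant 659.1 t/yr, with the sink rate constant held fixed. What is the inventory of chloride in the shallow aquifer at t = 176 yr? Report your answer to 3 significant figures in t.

72300 t

The sink rate constant is k = F₀/M₀ = 300.8/38190 = 0.007876 yr⁻¹.
Solving dM/dt = F₁ − kM with M(0) = M₀ gives M(t) = F₁/k + (M₀ − F₁/k)·e^(−kt).
F₁/k = 659.1/0.007876 = 83680 t; kt = 0.007876 × 176 = 1.386, e^(−kt) = 0.2500.
M(176) = 83680 + (38190 − 83680) × 0.2500 = 83680 − 11370 = 72307 t.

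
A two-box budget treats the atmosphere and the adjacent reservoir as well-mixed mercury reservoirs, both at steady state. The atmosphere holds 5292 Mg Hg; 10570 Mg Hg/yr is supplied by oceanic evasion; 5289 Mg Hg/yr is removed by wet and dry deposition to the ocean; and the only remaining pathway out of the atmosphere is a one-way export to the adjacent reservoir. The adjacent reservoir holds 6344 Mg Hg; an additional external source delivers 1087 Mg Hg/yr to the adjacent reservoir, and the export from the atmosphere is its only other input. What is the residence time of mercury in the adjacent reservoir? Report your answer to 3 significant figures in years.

Balance the atmosphere: ΣF_in = 10570 Mg Hg/yr.
Export to the adjacent reservoir = ΣF_in − (5289) = 5281.0 Mg Hg/yr.
Total input to the adjacent reservoir = 5281.0 + 1087 = 6368.0 Mg Hg/yr; at steady state this equals its total output.
τ = M / F = 6344 / 6368.0 = 0.9962 yr.

0.996 yr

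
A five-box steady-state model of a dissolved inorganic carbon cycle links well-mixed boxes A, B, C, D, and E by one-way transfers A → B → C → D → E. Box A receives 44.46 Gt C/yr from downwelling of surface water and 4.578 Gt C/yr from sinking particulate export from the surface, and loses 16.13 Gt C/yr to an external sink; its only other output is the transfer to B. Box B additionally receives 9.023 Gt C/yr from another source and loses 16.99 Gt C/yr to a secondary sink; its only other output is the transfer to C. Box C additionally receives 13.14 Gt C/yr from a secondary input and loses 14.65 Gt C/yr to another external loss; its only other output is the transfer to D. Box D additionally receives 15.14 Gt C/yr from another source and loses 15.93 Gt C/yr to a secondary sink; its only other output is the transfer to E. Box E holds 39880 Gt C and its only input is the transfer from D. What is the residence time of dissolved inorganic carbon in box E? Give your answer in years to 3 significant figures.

Box A: F(A→B) = (44.46 + 4.578) − 16.13 = 32.908 Gt C/yr.
Box B: F(B→C) = (32.908 + 9.023) − 16.99 = 24.941 Gt C/yr.
Box C: F(C→D) = (24.941 + 13.14) − 14.65 = 23.431 Gt C/yr.
Box D: F(D→E) = (23.431 + 15.14) − 15.93 = 22.641 Gt C/yr.
Box E throughput = its input = 22.641 Gt C/yr; τ = 39880 / 22.641 = 1761 yr.

1760 yr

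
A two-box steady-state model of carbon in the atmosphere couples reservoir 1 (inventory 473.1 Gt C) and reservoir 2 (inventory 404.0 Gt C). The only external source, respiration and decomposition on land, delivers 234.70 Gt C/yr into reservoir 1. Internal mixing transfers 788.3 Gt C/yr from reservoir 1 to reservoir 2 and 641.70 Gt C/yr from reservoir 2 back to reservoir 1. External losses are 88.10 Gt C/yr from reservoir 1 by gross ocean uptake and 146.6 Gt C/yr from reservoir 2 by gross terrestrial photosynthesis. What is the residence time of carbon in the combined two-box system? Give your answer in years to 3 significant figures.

3.74 yr

Treat the two boxes together as one reservoir: the mixing fluxes between them are internal recycling, so τ = ΣM / Σ(external losses).
M_total = 473.1 + 404.0 = 877.10 Gt C.
ΣF_external_out = 88.10 + 146.6 = 234.70 Gt C/yr.
τ = M_total / ΣF_ext = 877.10 / 234.70 = 3.737 yr.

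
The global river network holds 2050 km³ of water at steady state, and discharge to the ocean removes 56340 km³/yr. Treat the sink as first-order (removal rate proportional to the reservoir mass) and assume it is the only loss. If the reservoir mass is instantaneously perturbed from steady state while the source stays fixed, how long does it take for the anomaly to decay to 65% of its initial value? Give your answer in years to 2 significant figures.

0.016 yr

For a linear reservoir the anomaly decays as exp(−t/τ) with τ = M/F = 2050/56340 = 0.03639 yr.
exp(−t/τ) = 0.65 ⇒ t = −τ ln(0.65) = 0.03639 × 0.4308 = 0.01567 yr.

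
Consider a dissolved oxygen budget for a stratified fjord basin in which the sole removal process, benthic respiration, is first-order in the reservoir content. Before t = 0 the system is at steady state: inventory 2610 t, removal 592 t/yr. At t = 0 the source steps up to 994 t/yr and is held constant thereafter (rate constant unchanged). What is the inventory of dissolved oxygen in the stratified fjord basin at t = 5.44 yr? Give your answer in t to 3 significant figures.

τ = M₀/F₀ = 2610/592 = 4.409 yr; rate constant k = 1/τ.
New steady state M_∞ = F₁/k = F₁·τ = 994 × 4.409 = 4382.3 t.
M(t) = M_∞ + (M₀ − M_∞)·e^(−t/τ); t/τ = 5.44/4.409 = 1.234, so e^(−t/τ) = 0.2912.
M(t) = 4382.3 − 1772 × 0.2912 = 3866.3 t.

3870 t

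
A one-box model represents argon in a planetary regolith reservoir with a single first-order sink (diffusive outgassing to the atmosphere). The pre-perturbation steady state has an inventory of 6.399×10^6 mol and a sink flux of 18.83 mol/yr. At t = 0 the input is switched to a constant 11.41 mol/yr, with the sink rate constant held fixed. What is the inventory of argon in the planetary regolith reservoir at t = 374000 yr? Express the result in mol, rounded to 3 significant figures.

Residence time τ = M₀/F₀ = 339800 yr. The eventual steady state is M_∞ = M₀·(F₁/F₀) = 6.399×10^6 × 11.41/18.83 = 3.8775×10^6 mol.
The anomaly ΔM(t) = M(t) − M_∞ decays as ΔM₀·e^(−t/τ) with ΔM₀ = 6.399×10^6 − 3.8775×10^6 = 2.522×10^6 mol.
At t = 374000 yr, e^(−t/τ) = e^(−1.101) = 0.3327, so ΔM = 838900 mol and M = 3.8775×10^6 + 838900 = 4.7163×10^6 mol.

4.72×10^6 mol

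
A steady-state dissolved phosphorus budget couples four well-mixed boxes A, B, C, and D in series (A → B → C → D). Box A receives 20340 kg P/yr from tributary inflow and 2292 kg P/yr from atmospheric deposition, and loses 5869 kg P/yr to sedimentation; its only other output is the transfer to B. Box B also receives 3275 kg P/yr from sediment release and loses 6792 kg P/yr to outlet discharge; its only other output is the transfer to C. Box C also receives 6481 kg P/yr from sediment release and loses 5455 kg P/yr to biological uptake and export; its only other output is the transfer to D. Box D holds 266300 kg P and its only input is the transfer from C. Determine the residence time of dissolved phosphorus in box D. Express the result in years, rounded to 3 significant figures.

18.7 yr

Box A: F(A→B) = (20340 + 2292) − 5869 = 16763 kg P/yr.
Box B: F(B→C) = (16763 + 3275) − 6792 = 13246 kg P/yr.
Box C: F(C→D) = (13246 + 6481) − 5455 = 14272 kg P/yr.
Box D throughput = its input = 14272 kg P/yr; τ = 266300 / 14272 = 18.66 yr.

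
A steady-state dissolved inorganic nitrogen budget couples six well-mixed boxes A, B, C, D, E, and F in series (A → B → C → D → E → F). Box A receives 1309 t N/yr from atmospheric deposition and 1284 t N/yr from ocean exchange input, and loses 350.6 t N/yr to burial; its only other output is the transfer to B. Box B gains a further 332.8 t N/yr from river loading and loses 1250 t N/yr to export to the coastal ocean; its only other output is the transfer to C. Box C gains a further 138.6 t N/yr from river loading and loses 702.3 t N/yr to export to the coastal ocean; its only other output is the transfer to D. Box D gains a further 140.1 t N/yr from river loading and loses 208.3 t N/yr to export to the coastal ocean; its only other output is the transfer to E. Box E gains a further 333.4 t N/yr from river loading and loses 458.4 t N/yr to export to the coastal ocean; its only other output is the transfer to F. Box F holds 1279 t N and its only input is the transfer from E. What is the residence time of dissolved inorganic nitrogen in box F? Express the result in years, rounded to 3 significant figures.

Box A: F(A→B) = (1309 + 1284) − 350.6 = 2242.4 t N/yr.
Box B: F(B→C) = (2242.4 + 332.8) − 1250 = 1325.2 t N/yr.
Box C: F(C→D) = (1325.2 + 138.6) − 702.3 = 761.50 t N/yr.
Box D: F(D→E) = (761.50 + 140.1) − 208.3 = 693.30 t N/yr.
Box E: F(E→F) = (693.30 + 333.4) − 458.4 = 568.30 t N/yr.
Box F throughput = its input = 568.30 t N/yr; τ = 1279 / 568.30 = 2.251 yr.

2.25 yr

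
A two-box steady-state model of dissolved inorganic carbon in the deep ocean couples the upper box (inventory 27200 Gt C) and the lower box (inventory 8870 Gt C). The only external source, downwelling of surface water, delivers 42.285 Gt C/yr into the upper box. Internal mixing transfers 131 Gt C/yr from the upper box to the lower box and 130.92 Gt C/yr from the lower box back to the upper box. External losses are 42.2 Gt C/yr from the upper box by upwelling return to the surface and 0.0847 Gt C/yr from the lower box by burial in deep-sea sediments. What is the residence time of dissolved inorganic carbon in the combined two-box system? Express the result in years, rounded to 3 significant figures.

853 yr

For the system as a whole, the A↔B exchange is internal and contributes nothing to the throughput; only the external sinks remove mass.
M_total = 27200 + 8870 = 36070 Gt C.
ΣF_external_out = 42.2 + 0.0847 = 42.285 Gt C/yr.
τ = M_total / ΣF_ext = 36070 / 42.285 = 853.0 yr.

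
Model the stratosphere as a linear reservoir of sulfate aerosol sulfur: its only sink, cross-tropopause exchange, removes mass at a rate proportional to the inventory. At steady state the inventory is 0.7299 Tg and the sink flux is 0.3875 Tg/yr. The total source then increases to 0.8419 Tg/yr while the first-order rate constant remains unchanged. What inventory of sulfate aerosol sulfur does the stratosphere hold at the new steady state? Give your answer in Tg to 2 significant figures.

Rate constant k = F/M = 0.3875 / 0.7299 = 0.5309 yr⁻¹.
At the new steady state, source = k·M_new ⇒ M_new = 0.8419 / 0.5309 = 1.586 Tg.
(Equivalently M_new = M × F_new/F_old = 0.7299 × 0.8419/0.3875.)

1.6 Tg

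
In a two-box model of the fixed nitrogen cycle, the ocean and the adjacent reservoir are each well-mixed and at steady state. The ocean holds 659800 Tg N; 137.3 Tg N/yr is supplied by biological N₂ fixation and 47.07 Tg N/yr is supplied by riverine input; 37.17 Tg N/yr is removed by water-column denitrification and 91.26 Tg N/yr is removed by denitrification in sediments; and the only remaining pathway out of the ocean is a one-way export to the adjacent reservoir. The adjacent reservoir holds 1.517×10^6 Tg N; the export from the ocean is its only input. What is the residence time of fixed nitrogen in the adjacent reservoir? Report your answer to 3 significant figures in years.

Balance the ocean: ΣF_in = 137.3 + 47.07 = 184.37 Tg N/yr.
Export to the adjacent reservoir = ΣF_in − (37.17 + 91.26) = 55.940 Tg N/yr.
At steady state the output of the adjacent reservoir equals its input, 55.940 Tg N/yr.
τ = M / F = 1.517×10^6 / 55.940 = 27120 yr.

27100 yr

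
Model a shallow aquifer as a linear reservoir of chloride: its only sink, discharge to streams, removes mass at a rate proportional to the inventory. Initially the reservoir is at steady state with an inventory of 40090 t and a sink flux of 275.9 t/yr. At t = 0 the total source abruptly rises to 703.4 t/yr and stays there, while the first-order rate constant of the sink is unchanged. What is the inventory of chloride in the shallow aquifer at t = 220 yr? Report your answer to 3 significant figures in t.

88500 t

τ = M₀/F₀ = 40090/275.9 = 145.3 yr; rate constant k = 1/τ.
New steady state M_∞ = F₁/k = F₁·τ = 703.4 × 145.3 = 102210 t.
M(t) = M_∞ + (M₀ − M_∞)·e^(−t/τ); t/τ = 220/145.3 = 1.514, so e^(−t/τ) = 0.2200.
M(t) = 102210 − 62120 × 0.2200 = 88541 t.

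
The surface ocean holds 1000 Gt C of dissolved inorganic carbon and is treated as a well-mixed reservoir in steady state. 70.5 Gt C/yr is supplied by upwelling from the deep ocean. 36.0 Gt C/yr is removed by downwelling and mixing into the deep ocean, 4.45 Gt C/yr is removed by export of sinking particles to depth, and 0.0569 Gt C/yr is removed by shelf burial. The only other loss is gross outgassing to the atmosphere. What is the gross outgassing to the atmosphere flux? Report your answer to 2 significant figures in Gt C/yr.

30 Gt C/yr

At steady state ΣF_in = ΣF_out.
ΣF_in = 70.500 Gt C/yr.
Gross outgassing to the atmosphere flux = ΣF_in − (36.0 + 4.45 + 0.0569) = 70.500 − 40.51 = 29.99 Gt C/yr.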